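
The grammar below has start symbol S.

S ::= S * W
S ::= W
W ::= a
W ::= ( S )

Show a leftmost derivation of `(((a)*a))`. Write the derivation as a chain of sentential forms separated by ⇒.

S ⇒ W ⇒ (S) ⇒ (W) ⇒ ((S)) ⇒ ((S*W)) ⇒ ((W*W)) ⇒ (((S)*W)) ⇒ (((W)*W)) ⇒ (((a)*W)) ⇒ (((a)*a))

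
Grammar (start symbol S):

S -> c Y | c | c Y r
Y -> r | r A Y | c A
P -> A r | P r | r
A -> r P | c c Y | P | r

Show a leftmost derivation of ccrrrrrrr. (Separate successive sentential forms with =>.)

S => cYr => ccAr => ccrPr => ccrPrr => ccrPrrr => ccrPrrrr => ccrArrrrr => ccrPrrrrr => ccrrrrrrr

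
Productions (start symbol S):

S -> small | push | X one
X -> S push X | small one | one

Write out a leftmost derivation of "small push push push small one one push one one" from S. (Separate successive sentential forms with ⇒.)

S ⇒ X one   [S -> X one]
X one ⇒ S push X one   [X -> S push X]
S push X one ⇒ small push X one   [S -> small]
small push X one ⇒ small push S push X one   [X -> S push X]
small push S push X one ⇒ small push X one push X one   [S -> X one]
small push X one push X one ⇒ small push S push X one push X one   [X -> S push X]
small push S push X one push X one ⇒ small push push push X one push X one   [S -> push]
small push push push X one push X one ⇒ small push push push small one one push X one   [X -> small one]
small push push push small one one push X one ⇒ small push push push small one one push one one   [X -> one]

S ⇒ X one ⇒ S push X one ⇒ small push X one ⇒ small push S push X one ⇒ small push X one push X one ⇒ small push S push X one push X one ⇒ small push push push X one push X one ⇒ small push push push small one one push X one ⇒ small push push push small one one push one one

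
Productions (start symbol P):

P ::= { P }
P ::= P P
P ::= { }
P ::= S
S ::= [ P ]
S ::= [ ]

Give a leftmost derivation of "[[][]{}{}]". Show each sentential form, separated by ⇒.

P ⇒ S   [P ::= S]
S ⇒ [P]   [S ::= [ P ]]
[P] ⇒ [PP]   [P ::= P P]
[PP] ⇒ [PPP]   [P ::= P P]
[PPP] ⇒ [SPP]   [P ::= S]
[SPP] ⇒ [[]PP]   [S ::= [ ]]
[[]PP] ⇒ [[]PPP]   [P ::= P P]
[[]PPP] ⇒ [[]SPP]   [P ::= S]
[[]SPP] ⇒ [[][]PP]   [S ::= [ ]]
[[][]PP] ⇒ [[][]{}P]   [P ::= { }]
[[][]{}P] ⇒ [[][]{}{}]   [P ::= { }]

P⇒S⇒[P]⇒[PP]⇒[PPP]⇒[SPP]⇒[[]PP]⇒[[]PPP]⇒[[]SPP]⇒[[][]PP]⇒[[][]{}P]⇒[[][]{}{}]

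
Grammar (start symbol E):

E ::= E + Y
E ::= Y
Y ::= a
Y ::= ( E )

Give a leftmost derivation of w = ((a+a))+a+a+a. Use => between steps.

E => E+Y   [E ::= E + Y]
E+Y => E+Y+Y   [E ::= E + Y]
E+Y+Y => E+Y+Y+Y   [E ::= E + Y]
E+Y+Y+Y => Y+Y+Y+Y   [E ::= Y]
Y+Y+Y+Y => (E)+Y+Y+Y   [Y ::= ( E )]
(E)+Y+Y+Y => (Y)+Y+Y+Y   [E ::= Y]
(Y)+Y+Y+Y => ((E))+Y+Y+Y   [Y ::= ( E )]
((E))+Y+Y+Y => ((E+Y))+Y+Y+Y   [E ::= E + Y]
((E+Y))+Y+Y+Y => ((Y+Y))+Y+Y+Y   [E ::= Y]
((Y+Y))+Y+Y+Y => ((a+Y))+Y+Y+Y   [Y ::= a]
((a+Y))+Y+Y+Y => ((a+a))+Y+Y+Y   [Y ::= a]
((a+a))+Y+Y+Y => ((a+a))+a+Y+Y   [Y ::= a]
((a+a))+a+Y+Y => ((a+a))+a+a+Y   [Y ::= a]
((a+a))+a+a+Y => ((a+a))+a+a+a   [Y ::= a]

E => E+Y => E+Y+Y => E+Y+Y+Y => Y+Y+Y+Y => (E)+Y+Y+Y => (Y)+Y+Y+Y => ((E))+Y+Y+Y => ((E+Y))+Y+Y+Y => ((Y+Y))+Y+Y+Y => ((a+Y))+Y+Y+Y => ((a+a))+Y+Y+Y => ((a+a))+a+Y+Y => ((a+a))+a+a+Y => ((a+a))+a+a+a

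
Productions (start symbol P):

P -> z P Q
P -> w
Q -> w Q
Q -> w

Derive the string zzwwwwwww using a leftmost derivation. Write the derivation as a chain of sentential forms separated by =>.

P => zPQ => zzPQQ => zzwQQ => zzwwQQ => zzwwwQQ => zzwwwwQQ => zzwwwwwQQ => zzwwwwwwQ => zzwwwwwww

P => zPQ   [P -> z P Q]
zPQ => zzPQQ   [P -> z P Q]
zzPQQ => zzwQQ   [P -> w]
zzwQQ => zzwwQQ   [Q -> w Q]
zzwwQQ => zzwwwQQ   [Q -> w Q]
zzwwwQQ => zzwwwwQQ   [Q -> w Q]
zzwwwwQQ => zzwwwwwQQ   [Q -> w Q]
zzwwwwwQQ => zzwwwwwwQ   [Q -> w]
zzwwwwwwQ => zzwwwwwww   [Q -> w]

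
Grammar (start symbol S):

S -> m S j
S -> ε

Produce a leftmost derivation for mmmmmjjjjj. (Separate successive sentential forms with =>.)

S=>mSj=>mmSjj=>mmmSjjj=>mmmmSjjjj=>mmmmmSjjjjj=>mmmmmjjjjj

S => mSj   [S -> m S j]
mSj => mmSjj   [S -> m S j]
mmSjj => mmmSjjj   [S -> m S j]
mmmSjjj => mmmmSjjjj   [S -> m S j]
mmmmSjjjj => mmmmmSjjjjj   [S -> m S j]
mmmmmSjjjjj => mmmmmjjjjj   [S -> ε]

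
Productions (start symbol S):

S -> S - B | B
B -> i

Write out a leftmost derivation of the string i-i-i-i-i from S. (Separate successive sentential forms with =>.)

S => S-B => S-B-B => S-B-B-B => S-B-B-B-B => B-B-B-B-B => i-B-B-B-B => i-i-B-B-B => i-i-i-B-B => i-i-i-i-B => i-i-i-i-i

S => S-B   [S -> S - B]
S-B => S-B-B   [S -> S - B]
S-B-B => S-B-B-B   [S -> S - B]
S-B-B-B => S-B-B-B-B   [S -> S - B]
S-B-B-B-B => B-B-B-B-B   [S -> B]
B-B-B-B-B => i-B-B-B-B   [B -> i]
i-B-B-B-B => i-i-B-B-B   [B -> i]
i-i-B-B-B => i-i-i-B-B   [B -> i]
i-i-i-B-B => i-i-i-i-B   [B -> i]
i-i-i-i-B => i-i-i-i-i   [B -> i]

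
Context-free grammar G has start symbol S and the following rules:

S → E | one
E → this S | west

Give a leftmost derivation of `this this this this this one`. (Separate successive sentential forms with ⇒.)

S ⇒ E ⇒ this S ⇒ this E ⇒ this this S ⇒ this this E ⇒ this this this S ⇒ this this this E ⇒ this this this this S ⇒ this this this this E ⇒ this this this this this S ⇒ this this this this this one

S ⇒ E   [S → E]
E ⇒ this S   [E → this S]
this S ⇒ this E   [S → E]
this E ⇒ this this S   [E → this S]
this this S ⇒ this this E   [S → E]
this this E ⇒ this this this S   [E → this S]
this this this S ⇒ this this this E   [S → E]
this this this E ⇒ this this this this S   [E → this S]
this this this this S ⇒ this this this this E   [S → E]
this this this this E ⇒ this this this this this S   [E → this S]
this this this this this S ⇒ this this this this this one   [S → one]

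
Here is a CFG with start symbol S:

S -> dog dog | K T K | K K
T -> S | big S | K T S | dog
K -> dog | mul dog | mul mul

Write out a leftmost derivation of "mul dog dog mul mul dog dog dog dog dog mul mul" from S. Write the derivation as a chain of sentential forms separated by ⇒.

S ⇒ K T K ⇒ mul dog T K ⇒ mul dog K T S K ⇒ mul dog dog T S K ⇒ mul dog dog K T S S K ⇒ mul dog dog mul mul T S S K ⇒ mul dog dog mul mul dog S S K ⇒ mul dog dog mul mul dog dog dog S K ⇒ mul dog dog mul mul dog dog dog dog dog K ⇒ mul dog dog mul mul dog dog dog dog dog mul mul

S ⇒ K T K   [S -> K T K]
K T K ⇒ mul dog T K   [K -> mul dog]
mul dog T K ⇒ mul dog K T S K   [T -> K T S]
mul dog K T S K ⇒ mul dog dog T S K   [K -> dog]
mul dog dog T S K ⇒ mul dog dog K T S S K   [T -> K T S]
mul dog dog K T S S K ⇒ mul dog dog mul mul T S S K   [K -> mul mul]
mul dog dog mul mul T S S K ⇒ mul dog dog mul mul dog S S K   [T -> dog]
mul dog dog mul mul dog S S K ⇒ mul dog dog mul mul dog dog dog S K   [S -> dog dog]
mul dog dog mul mul dog dog dog S K ⇒ mul dog dog mul mul dog dog dog dog dog K   [S -> dog dog]
mul dog dog mul mul dog dog dog dog dog K ⇒ mul dog dog mul mul dog dog dog dog dog mul mul   [K -> mul mul]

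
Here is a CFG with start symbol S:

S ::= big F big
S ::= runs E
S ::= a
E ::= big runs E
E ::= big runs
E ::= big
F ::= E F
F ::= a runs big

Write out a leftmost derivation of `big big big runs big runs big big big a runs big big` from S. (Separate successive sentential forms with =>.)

S => big F big => big E F big => big big F big => big big E F big => big big big runs E F big => big big big runs big runs E F big => big big big runs big runs big F big => big big big runs big runs big E F big => big big big runs big runs big big F big => big big big runs big runs big big E F big => big big big runs big runs big big big F big => big big big runs big runs big big big a runs big big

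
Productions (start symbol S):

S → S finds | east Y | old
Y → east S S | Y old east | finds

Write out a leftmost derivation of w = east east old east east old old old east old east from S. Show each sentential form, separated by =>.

S => east Y => east east S S => east east old S => east east old east Y => east east old east Y old east => east east old east Y old east old east => east east old east east S S old east old east => east east old east east old S old east old east => east east old east east old old old east old east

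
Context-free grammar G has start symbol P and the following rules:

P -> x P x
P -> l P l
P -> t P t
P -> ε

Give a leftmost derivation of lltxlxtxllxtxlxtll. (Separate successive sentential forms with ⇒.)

P ⇒ lPl ⇒ llPll ⇒ lltPtll ⇒ lltxPxtll ⇒ lltxlPlxtll ⇒ lltxlxPxlxtll ⇒ lltxlxtPtxlxtll ⇒ lltxlxtxPxtxlxtll ⇒ lltxlxtxlPlxtxlxtll ⇒ lltxlxtxllxtxlxtll

P ⇒ lPl   [P -> l P l]
lPl ⇒ llPll   [P -> l P l]
llPll ⇒ lltPtll   [P -> t P t]
lltPtll ⇒ lltxPxtll   [P -> x P x]
lltxPxtll ⇒ lltxlPlxtll   [P -> l P l]
lltxlPlxtll ⇒ lltxlxPxlxtll   [P -> x P x]
lltxlxPxlxtll ⇒ lltxlxtPtxlxtll   [P -> t P t]
lltxlxtPtxlxtll ⇒ lltxlxtxPxtxlxtll   [P -> x P x]
lltxlxtxPxtxlxtll ⇒ lltxlxtxlPlxtxlxtll   [P -> l P l]
lltxlxtxlPlxtxlxtll ⇒ lltxlxtxllxtxlxtll   [P -> ε]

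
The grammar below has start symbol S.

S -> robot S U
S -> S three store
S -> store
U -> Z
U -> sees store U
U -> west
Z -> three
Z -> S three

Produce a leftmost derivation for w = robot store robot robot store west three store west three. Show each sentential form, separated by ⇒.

S ⇒ robot S U   [S -> robot S U]
robot S U ⇒ robot store U   [S -> store]
robot store U ⇒ robot store Z   [U -> Z]
robot store Z ⇒ robot store S three   [Z -> S three]
robot store S three ⇒ robot store robot S U three   [S -> robot S U]
robot store robot S U three ⇒ robot store robot S three store U three   [S -> S three store]
robot store robot S three store U three ⇒ robot store robot robot S U three store U three   [S -> robot S U]
robot store robot robot S U three store U three ⇒ robot store robot robot store U three store U three   [S -> store]
robot store robot robot store U three store U three ⇒ robot store robot robot store west three store U three   [U -> west]
robot store robot robot store west three store U three ⇒ robot store robot robot store west three store west three   [U -> west]

S ⇒ robot S U ⇒ robot store U ⇒ robot store Z ⇒ robot store S three ⇒ robot store robot S U three ⇒ robot store robot S three store U three ⇒ robot store robot robot S U three store U three ⇒ robot store robot robot store U three store U three ⇒ robot store robot robot store west three store U three ⇒ robot store robot robot store west three store west three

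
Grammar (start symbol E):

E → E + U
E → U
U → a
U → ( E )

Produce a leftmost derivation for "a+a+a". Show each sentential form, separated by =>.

E => E+U => E+U+U => U+U+U => a+U+U => a+a+U => a+a+a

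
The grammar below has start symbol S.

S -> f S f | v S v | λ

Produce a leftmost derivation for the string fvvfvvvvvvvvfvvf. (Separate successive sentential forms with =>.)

S=>fSf=>fvSvf=>fvvSvvf=>fvvfSfvvf=>fvvfvSvfvvf=>fvvfvvSvvfvvf=>fvvfvvvSvvvfvvf=>fvvfvvvvSvvvvfvvf=>fvvfvvvvvvvvfvvf

S => fSf   [S -> f S f]
fSf => fvSvf   [S -> v S v]
fvSvf => fvvSvvf   [S -> v S v]
fvvSvvf => fvvfSfvvf   [S -> f S f]
fvvfSfvvf => fvvfvSvfvvf   [S -> v S v]
fvvfvSvfvvf => fvvfvvSvvfvvf   [S -> v S v]
fvvfvvSvvfvvf => fvvfvvvSvvvfvvf   [S -> v S v]
fvvfvvvSvvvfvvf => fvvfvvvvSvvvvfvvf   [S -> v S v]
fvvfvvvvSvvvvfvvf => fvvfvvvvvvvvfvvf   [S -> λ]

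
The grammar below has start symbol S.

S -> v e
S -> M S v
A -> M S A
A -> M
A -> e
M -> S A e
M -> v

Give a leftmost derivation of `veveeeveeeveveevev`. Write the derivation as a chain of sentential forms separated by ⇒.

S ⇒ MSv ⇒ SAeSv ⇒ MSvAeSv ⇒ SAeSvAeSv ⇒ veAeSvAeSv ⇒ veMSAeSvAeSv ⇒ veSAeSAeSvAeSv ⇒ veveAeSAeSvAeSv ⇒ veveeeSAeSvAeSv ⇒ veveeeveAeSvAeSv ⇒ veveeeveeeSvAeSv ⇒ veveeeveeevevAeSv ⇒ veveeeveeeveveeSv ⇒ veveeeveeeveveevev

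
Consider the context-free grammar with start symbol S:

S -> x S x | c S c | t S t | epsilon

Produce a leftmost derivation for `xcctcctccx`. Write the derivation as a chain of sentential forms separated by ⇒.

S ⇒ xSx   [S -> x S x]
xSx ⇒ xcScx   [S -> c S c]
xcScx ⇒ xccSccx   [S -> c S c]
xccSccx ⇒ xcctStccx   [S -> t S t]
xcctStccx ⇒ xcctcSctccx   [S -> c S c]
xcctcSctccx ⇒ xcctcctccx   [S -> epsilon]

S ⇒ xSx ⇒ xcScx ⇒ xccSccx ⇒ xcctStccx ⇒ xcctcSctccx ⇒ xcctcctccx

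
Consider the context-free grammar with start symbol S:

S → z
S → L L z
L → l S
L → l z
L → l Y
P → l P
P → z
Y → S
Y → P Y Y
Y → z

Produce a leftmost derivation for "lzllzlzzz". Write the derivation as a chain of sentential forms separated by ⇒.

S ⇒ LLz ⇒ lzLz ⇒ lzlYz ⇒ lzlSz ⇒ lzlLLzz ⇒ lzllzLzz ⇒ lzllzlYzz ⇒ lzllzlzzz

S ⇒ LLz   [S → L L z]
LLz ⇒ lzLz   [L → l z]
lzLz ⇒ lzlYz   [L → l Y]
lzlYz ⇒ lzlSz   [Y → S]
lzlSz ⇒ lzlLLzz   [S → L L z]
lzlLLzz ⇒ lzllzLzz   [L → l z]
lzllzLzz ⇒ lzllzlYzz   [L → l Y]
lzllzlYzz ⇒ lzllzlzzz   [Y → z]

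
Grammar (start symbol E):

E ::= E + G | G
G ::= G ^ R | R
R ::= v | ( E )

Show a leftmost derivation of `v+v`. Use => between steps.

E => E+G   [E ::= E + G]
E+G => G+G   [E ::= G]
G+G => R+G   [G ::= R]
R+G => v+G   [R ::= v]
v+G => v+R   [G ::= R]
v+R => v+v   [R ::= v]

E => E+G => G+G => R+G => v+G => v+R => v+v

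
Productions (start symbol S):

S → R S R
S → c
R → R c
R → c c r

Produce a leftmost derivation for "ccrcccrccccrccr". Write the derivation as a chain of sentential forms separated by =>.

S => RSR   [S → R S R]
RSR => RcSR   [R → R c]
RcSR => ccrcSR   [R → c c r]
ccrcSR => ccrcRSRR   [S → R S R]
ccrcRSRR => ccrcRcSRR   [R → R c]
ccrcRcSRR => ccrcccrcSRR   [R → c c r]
ccrcccrcSRR => ccrcccrccRR   [S → c]
ccrcccrccRR => ccrcccrccccrR   [R → c c r]
ccrcccrccccrR => ccrcccrccccrccr   [R → c c r]

S=>RSR=>RcSR=>ccrcSR=>ccrcRSRR=>ccrcRcSRR=>ccrcccrcSRR=>ccrcccrccRR=>ccrcccrccccrR=>ccrcccrccccrccr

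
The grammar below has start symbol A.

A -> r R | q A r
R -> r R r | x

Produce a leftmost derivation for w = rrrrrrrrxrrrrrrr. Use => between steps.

A => rR   [A -> r R]
rR => rrRr   [R -> r R r]
rrRr => rrrRrr   [R -> r R r]
rrrRrr => rrrrRrrr   [R -> r R r]
rrrrRrrr => rrrrrRrrrr   [R -> r R r]
rrrrrRrrrr => rrrrrrRrrrrr   [R -> r R r]
rrrrrrRrrrrr => rrrrrrrRrrrrrr   [R -> r R r]
rrrrrrrRrrrrrr => rrrrrrrrRrrrrrrr   [R -> r R r]
rrrrrrrrRrrrrrrr => rrrrrrrrxrrrrrrr   [R -> x]

A => rR => rrRr => rrrRrr => rrrrRrrr => rrrrrRrrrr => rrrrrrRrrrrr => rrrrrrrRrrrrrr => rrrrrrrrRrrrrrrr => rrrrrrrrxrrrrrrr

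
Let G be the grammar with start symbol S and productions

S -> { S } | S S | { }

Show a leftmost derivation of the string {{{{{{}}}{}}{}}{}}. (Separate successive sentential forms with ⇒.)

S ⇒ {S}   [S -> { S }]
{S} ⇒ {SS}   [S -> S S]
{SS} ⇒ {{S}S}   [S -> { S }]
{{S}S} ⇒ {{SS}S}   [S -> S S]
{{SS}S} ⇒ {{{S}S}S}   [S -> { S }]
{{{S}S}S} ⇒ {{{SS}S}S}   [S -> S S]
{{{SS}S}S} ⇒ {{{{S}S}S}S}   [S -> { S }]
{{{{S}S}S}S} ⇒ {{{{{S}}S}S}S}   [S -> { S }]
{{{{{S}}S}S}S} ⇒ {{{{{{}}}S}S}S}   [S -> { }]
{{{{{{}}}S}S}S} ⇒ {{{{{{}}}{}}S}S}   [S -> { }]
{{{{{{}}}{}}S}S} ⇒ {{{{{{}}}{}}{}}S}   [S -> { }]
{{{{{{}}}{}}{}}S} ⇒ {{{{{{}}}{}}{}}{}}   [S -> { }]

S ⇒ {S} ⇒ {SS} ⇒ {{S}S} ⇒ {{SS}S} ⇒ {{{S}S}S} ⇒ {{{SS}S}S} ⇒ {{{{S}S}S}S} ⇒ {{{{{S}}S}S}S} ⇒ {{{{{{}}}S}S}S} ⇒ {{{{{{}}}{}}S}S} ⇒ {{{{{{}}}{}}{}}S} ⇒ {{{{{{}}}{}}{}}{}}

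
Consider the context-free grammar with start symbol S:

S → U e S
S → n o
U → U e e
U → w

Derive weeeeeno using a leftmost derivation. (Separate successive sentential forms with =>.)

S => UeS   [S → U e S]
UeS => UeeeS   [U → U e e]
UeeeS => UeeeeeS   [U → U e e]
UeeeeeS => weeeeeS   [U → w]
weeeeeS => weeeeeno   [S → n o]

S => UeS => UeeeS => UeeeeeS => weeeeeS => weeeeeno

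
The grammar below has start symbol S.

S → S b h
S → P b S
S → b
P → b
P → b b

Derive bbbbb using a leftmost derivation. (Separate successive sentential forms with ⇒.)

S⇒PbS⇒bbS⇒bbPbS⇒bbbbS⇒bbbbb

S ⇒ PbS   [S → P b S]
PbS ⇒ bbS   [P → b]
bbS ⇒ bbPbS   [S → P b S]
bbPbS ⇒ bbbbS   [P → b]
bbbbS ⇒ bbbbb   [S → b]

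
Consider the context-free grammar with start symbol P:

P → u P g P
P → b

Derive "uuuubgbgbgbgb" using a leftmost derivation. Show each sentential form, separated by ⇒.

P ⇒ uPgP   [P → u P g P]
uPgP ⇒ uuPgPgP   [P → u P g P]
uuPgPgP ⇒ uuuPgPgPgP   [P → u P g P]
uuuPgPgPgP ⇒ uuuuPgPgPgPgP   [P → u P g P]
uuuuPgPgPgPgP ⇒ uuuubgPgPgPgP   [P → b]
uuuubgPgPgPgP ⇒ uuuubgbgPgPgP   [P → b]
uuuubgbgPgPgP ⇒ uuuubgbgbgPgP   [P → b]
uuuubgbgbgPgP ⇒ uuuubgbgbgbgP   [P → b]
uuuubgbgbgbgP ⇒ uuuubgbgbgbgb   [P → b]

P ⇒ uPgP ⇒ uuPgPgP ⇒ uuuPgPgPgP ⇒ uuuuPgPgPgPgP ⇒ uuuubgPgPgPgP ⇒ uuuubgbgPgPgP ⇒ uuuubgbgbgPgP ⇒ uuuubgbgbgbgP ⇒ uuuubgbgbgbgb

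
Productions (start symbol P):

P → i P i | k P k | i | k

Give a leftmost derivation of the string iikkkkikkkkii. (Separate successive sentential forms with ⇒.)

P ⇒ iPi   [P → i P i]
iPi ⇒ iiPii   [P → i P i]
iiPii ⇒ iikPkii   [P → k P k]
iikPkii ⇒ iikkPkkii   [P → k P k]
iikkPkkii ⇒ iikkkPkkkii   [P → k P k]
iikkkPkkkii ⇒ iikkkkPkkkkii   [P → k P k]
iikkkkPkkkkii ⇒ iikkkkikkkkii   [P → i]

P ⇒ iPi ⇒ iiPii ⇒ iikPkii ⇒ iikkPkkii ⇒ iikkkPkkkii ⇒ iikkkkPkkkkii ⇒ iikkkkikkkkii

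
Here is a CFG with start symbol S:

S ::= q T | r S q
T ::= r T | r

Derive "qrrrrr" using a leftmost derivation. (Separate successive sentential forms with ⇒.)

S ⇒ qT   [S ::= q T]
qT ⇒ qrT   [T ::= r T]
qrT ⇒ qrrT   [T ::= r T]
qrrT ⇒ qrrrT   [T ::= r T]
qrrrT ⇒ qrrrrT   [T ::= r T]
qrrrrT ⇒ qrrrrr   [T ::= r]

S ⇒ qT ⇒ qrT ⇒ qrrT ⇒ qrrrT ⇒ qrrrrT ⇒ qrrrrr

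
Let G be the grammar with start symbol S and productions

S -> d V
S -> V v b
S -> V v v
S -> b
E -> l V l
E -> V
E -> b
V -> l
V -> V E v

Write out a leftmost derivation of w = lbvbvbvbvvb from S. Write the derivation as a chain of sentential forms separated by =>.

S => Vvb   [S -> V v b]
Vvb => VEvvb   [V -> V E v]
VEvvb => VEvEvvb   [V -> V E v]
VEvEvvb => VEvEvEvvb   [V -> V E v]
VEvEvEvvb => VEvEvEvEvvb   [V -> V E v]
VEvEvEvEvvb => lEvEvEvEvvb   [V -> l]
lEvEvEvEvvb => lbvEvEvEvvb   [E -> b]
lbvEvEvEvvb => lbvbvEvEvvb   [E -> b]
lbvbvEvEvvb => lbvbvbvEvvb   [E -> b]
lbvbvbvEvvb => lbvbvbvbvvb   [E -> b]

S => Vvb => VEvvb => VEvEvvb => VEvEvEvvb => VEvEvEvEvvb => lEvEvEvEvvb => lbvEvEvEvvb => lbvbvEvEvvb => lbvbvbvEvvb => lbvbvbvbvvb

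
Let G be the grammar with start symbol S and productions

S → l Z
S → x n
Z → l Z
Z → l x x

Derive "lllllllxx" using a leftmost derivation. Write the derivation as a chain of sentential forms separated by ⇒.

S ⇒ lZ   [S → l Z]
lZ ⇒ llZ   [Z → l Z]
llZ ⇒ lllZ   [Z → l Z]
lllZ ⇒ llllZ   [Z → l Z]
llllZ ⇒ lllllZ   [Z → l Z]
lllllZ ⇒ llllllZ   [Z → l Z]
llllllZ ⇒ lllllllxx   [Z → l x x]

S ⇒ lZ ⇒ llZ ⇒ lllZ ⇒ llllZ ⇒ lllllZ ⇒ llllllZ ⇒ lllllllxx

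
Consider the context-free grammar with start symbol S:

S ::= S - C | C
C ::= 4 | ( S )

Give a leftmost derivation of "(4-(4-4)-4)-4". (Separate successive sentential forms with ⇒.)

S ⇒ S-C   [S ::= S - C]
S-C ⇒ C-C   [S ::= C]
C-C ⇒ (S)-C   [C ::= ( S )]
(S)-C ⇒ (S-C)-C   [S ::= S - C]
(S-C)-C ⇒ (S-C-C)-C   [S ::= S - C]
(S-C-C)-C ⇒ (C-C-C)-C   [S ::= C]
(C-C-C)-C ⇒ (4-C-C)-C   [C ::= 4]
(4-C-C)-C ⇒ (4-(S)-C)-C   [C ::= ( S )]
(4-(S)-C)-C ⇒ (4-(S-C)-C)-C   [S ::= S - C]
(4-(S-C)-C)-C ⇒ (4-(C-C)-C)-C   [S ::= C]
(4-(C-C)-C)-C ⇒ (4-(4-C)-C)-C   [C ::= 4]
(4-(4-C)-C)-C ⇒ (4-(4-4)-C)-C   [C ::= 4]
(4-(4-4)-C)-C ⇒ (4-(4-4)-4)-C   [C ::= 4]
(4-(4-4)-4)-C ⇒ (4-(4-4)-4)-4   [C ::= 4]

S ⇒ S-C ⇒ C-C ⇒ (S)-C ⇒ (S-C)-C ⇒ (S-C-C)-C ⇒ (C-C-C)-C ⇒ (4-C-C)-C ⇒ (4-(S)-C)-C ⇒ (4-(S-C)-C)-C ⇒ (4-(C-C)-C)-C ⇒ (4-(4-C)-C)-C ⇒ (4-(4-4)-C)-C ⇒ (4-(4-4)-4)-C ⇒ (4-(4-4)-4)-4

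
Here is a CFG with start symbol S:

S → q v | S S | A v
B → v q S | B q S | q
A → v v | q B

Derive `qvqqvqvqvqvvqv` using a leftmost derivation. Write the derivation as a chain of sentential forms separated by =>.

S => SS => AvS => qBvS => qvqSvS => qvqSSvS => qvqSSSvS => qvqSSSSvS => qvqqvSSSvS => qvqqvqvSSvS => qvqqvqvqvSvS => qvqqvqvqvqvvS => qvqqvqvqvqvvqv

S => SS   [S → S S]
SS => AvS   [S → A v]
AvS => qBvS   [A → q B]
qBvS => qvqSvS   [B → v q S]
qvqSvS => qvqSSvS   [S → S S]
qvqSSvS => qvqSSSvS   [S → S S]
qvqSSSvS => qvqSSSSvS   [S → S S]
qvqSSSSvS => qvqqvSSSvS   [S → q v]
qvqqvSSSvS => qvqqvqvSSvS   [S → q v]
qvqqvqvSSvS => qvqqvqvqvSvS   [S → q v]
qvqqvqvqvSvS => qvqqvqvqvqvvS   [S → q v]
qvqqvqvqvqvvS => qvqqvqvqvqvvqv   [S → q v]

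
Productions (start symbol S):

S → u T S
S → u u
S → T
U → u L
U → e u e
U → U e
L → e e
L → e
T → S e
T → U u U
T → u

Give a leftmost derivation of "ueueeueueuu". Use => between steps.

S => uTS => uUuUS => uUeuUS => ueueeuUS => ueueeueueS => ueueeueueuu

S => uTS   [S → u T S]
uTS => uUuUS   [T → U u U]
uUuUS => uUeuUS   [U → U e]
uUeuUS => ueueeuUS   [U → e u e]
ueueeuUS => ueueeueueS   [U → e u e]
ueueeueueS => ueueeueueuu   [S → u u]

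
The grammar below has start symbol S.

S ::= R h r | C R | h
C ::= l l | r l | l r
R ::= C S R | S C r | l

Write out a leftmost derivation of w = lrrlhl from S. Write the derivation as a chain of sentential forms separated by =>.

S => CR   [S ::= C R]
CR => lrR   [C ::= l r]
lrR => lrCSR   [R ::= C S R]
lrCSR => lrrlSR   [C ::= r l]
lrrlSR => lrrlhR   [S ::= h]
lrrlhR => lrrlhl   [R ::= l]

S => CR => lrR => lrCSR => lrrlSR => lrrlhR => lrrlhl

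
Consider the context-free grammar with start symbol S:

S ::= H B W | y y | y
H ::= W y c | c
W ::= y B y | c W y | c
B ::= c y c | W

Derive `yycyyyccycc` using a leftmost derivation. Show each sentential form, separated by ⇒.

S ⇒ HBW   [S ::= H B W]
HBW ⇒ WycBW   [H ::= W y c]
WycBW ⇒ yByycBW   [W ::= y B y]
yByycBW ⇒ yWyycBW   [B ::= W]
yWyycBW ⇒ yyByyycBW   [W ::= y B y]
yyByyycBW ⇒ yyWyyycBW   [B ::= W]
yyWyyycBW ⇒ yycyyycBW   [W ::= c]
yycyyycBW ⇒ yycyyyccycW   [B ::= c y c]
yycyyyccycW ⇒ yycyyyccycc   [W ::= c]

S ⇒ HBW ⇒ WycBW ⇒ yByycBW ⇒ yWyycBW ⇒ yyByyycBW ⇒ yyWyyycBW ⇒ yycyyycBW ⇒ yycyyyccycW ⇒ yycyyyccycc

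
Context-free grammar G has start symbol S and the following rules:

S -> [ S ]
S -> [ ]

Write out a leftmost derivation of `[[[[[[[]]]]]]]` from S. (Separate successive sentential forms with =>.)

S => [S]   [S -> [ S ]]
[S] => [[S]]   [S -> [ S ]]
[[S]] => [[[S]]]   [S -> [ S ]]
[[[S]]] => [[[[S]]]]   [S -> [ S ]]
[[[[S]]]] => [[[[[S]]]]]   [S -> [ S ]]
[[[[[S]]]]] => [[[[[[S]]]]]]   [S -> [ S ]]
[[[[[[S]]]]]] => [[[[[[[]]]]]]]   [S -> [ ]]

S => [S] => [[S]] => [[[S]]] => [[[[S]]]] => [[[[[S]]]]] => [[[[[[S]]]]]] => [[[[[[[]]]]]]]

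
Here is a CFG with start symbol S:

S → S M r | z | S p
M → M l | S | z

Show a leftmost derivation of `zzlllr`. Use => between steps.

S => SMr   [S → S M r]
SMr => zMr   [S → z]
zMr => zMlr   [M → M l]
zMlr => zMllr   [M → M l]
zMllr => zMlllr   [M → M l]
zMlllr => zzlllr   [M → z]

S => SMr => zMr => zMlr => zMllr => zMlllr => zzlllr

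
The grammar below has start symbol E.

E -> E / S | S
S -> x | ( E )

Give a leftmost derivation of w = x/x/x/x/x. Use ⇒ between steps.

E⇒E/S⇒E/S/S⇒E/S/S/S⇒E/S/S/S/S⇒S/S/S/S/S⇒x/S/S/S/S⇒x/x/S/S/S⇒x/x/x/S/S⇒x/x/x/x/S⇒x/x/x/x/x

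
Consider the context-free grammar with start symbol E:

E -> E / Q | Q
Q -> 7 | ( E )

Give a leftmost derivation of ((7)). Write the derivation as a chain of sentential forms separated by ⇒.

E ⇒ Q   [E -> Q]
Q ⇒ (E)   [Q -> ( E )]
(E) ⇒ (Q)   [E -> Q]
(Q) ⇒ ((E))   [Q -> ( E )]
((E)) ⇒ ((Q))   [E -> Q]
((Q)) ⇒ ((7))   [Q -> 7]

E⇒Q⇒(E)⇒(Q)⇒((E))⇒((Q))⇒((7))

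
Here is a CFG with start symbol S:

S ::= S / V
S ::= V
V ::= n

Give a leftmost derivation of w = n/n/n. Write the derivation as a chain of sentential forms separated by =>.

S => S/V   [S ::= S / V]
S/V => S/V/V   [S ::= S / V]
S/V/V => V/V/V   [S ::= V]
V/V/V => n/V/V   [V ::= n]
n/V/V => n/n/V   [V ::= n]
n/n/V => n/n/n   [V ::= n]

S => S/V => S/V/V => V/V/V => n/V/V => n/n/V => n/n/n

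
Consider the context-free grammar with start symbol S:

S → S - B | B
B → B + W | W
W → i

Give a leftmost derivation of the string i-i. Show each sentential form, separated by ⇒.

S ⇒ S-B ⇒ B-B ⇒ W-B ⇒ i-B ⇒ i-W ⇒ i-i

S ⇒ S-B   [S → S - B]
S-B ⇒ B-B   [S → B]
B-B ⇒ W-B   [B → W]
W-B ⇒ i-B   [W → i]
i-B ⇒ i-W   [B → W]
i-W ⇒ i-i   [W → i]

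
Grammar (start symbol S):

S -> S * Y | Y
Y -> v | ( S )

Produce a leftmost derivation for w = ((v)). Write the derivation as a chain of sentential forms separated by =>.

S => Y   [S -> Y]
Y => (S)   [Y -> ( S )]
(S) => (Y)   [S -> Y]
(Y) => ((S))   [Y -> ( S )]
((S)) => ((Y))   [S -> Y]
((Y)) => ((v))   [Y -> v]

S => Y => (S) => (Y) => ((S)) => ((Y)) => ((v))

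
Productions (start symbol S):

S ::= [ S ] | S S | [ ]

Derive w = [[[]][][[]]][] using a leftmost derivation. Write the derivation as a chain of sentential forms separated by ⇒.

S⇒SS⇒[S]S⇒[SS]S⇒[[S]S]S⇒[[[]]S]S⇒[[[]]SS]S⇒[[[]][]S]S⇒[[[]][][S]]S⇒[[[]][][[]]]S⇒[[[]][][[]]][]

S ⇒ SS   [S ::= S S]
SS ⇒ [S]S   [S ::= [ S ]]
[S]S ⇒ [SS]S   [S ::= S S]
[SS]S ⇒ [[S]S]S   [S ::= [ S ]]
[[S]S]S ⇒ [[[]]S]S   [S ::= [ ]]
[[[]]S]S ⇒ [[[]]SS]S   [S ::= S S]
[[[]]SS]S ⇒ [[[]][]S]S   [S ::= [ ]]
[[[]][]S]S ⇒ [[[]][][S]]S   [S ::= [ S ]]
[[[]][][S]]S ⇒ [[[]][][[]]]S   [S ::= [ ]]
[[[]][][[]]]S ⇒ [[[]][][[]]][]   [S ::= [ ]]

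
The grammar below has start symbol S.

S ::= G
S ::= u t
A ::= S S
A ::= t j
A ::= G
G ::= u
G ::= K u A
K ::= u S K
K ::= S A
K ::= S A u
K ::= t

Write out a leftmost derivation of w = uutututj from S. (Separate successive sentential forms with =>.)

S => G   [S ::= G]
G => KuA   [G ::= K u A]
KuA => SAuA   [K ::= S A]
SAuA => GAuA   [S ::= G]
GAuA => uAuA   [G ::= u]
uAuA => uSSuA   [A ::= S S]
uSSuA => uutSuA   [S ::= u t]
uutSuA => uututuA   [S ::= u t]
uututuA => uutututj   [A ::= t j]

S => G => KuA => SAuA => GAuA => uAuA => uSSuA => uutSuA => uututuA => uutututj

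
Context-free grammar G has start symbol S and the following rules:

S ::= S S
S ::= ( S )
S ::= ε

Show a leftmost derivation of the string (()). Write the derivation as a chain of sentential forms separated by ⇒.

S ⇒ (S) ⇒ (SS) ⇒ (SSS) ⇒ (SSSS) ⇒ ((S)SSS) ⇒ (()SSS) ⇒ (()SS) ⇒ (()S) ⇒ (())

S ⇒ (S)   [S ::= ( S )]
(S) ⇒ (SS)   [S ::= S S]
(SS) ⇒ (SSS)   [S ::= S S]
(SSS) ⇒ (SSSS)   [S ::= S S]
(SSSS) ⇒ ((S)SSS)   [S ::= ( S )]
((S)SSS) ⇒ (()SSS)   [S ::= ε]
(()SSS) ⇒ (()SS)   [S ::= ε]
(()SS) ⇒ (()S)   [S ::= ε]
(()S) ⇒ (())   [S ::= ε]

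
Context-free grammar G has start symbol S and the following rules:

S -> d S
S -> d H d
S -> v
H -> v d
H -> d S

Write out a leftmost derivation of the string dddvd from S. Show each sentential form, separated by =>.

S=>dS=>ddHd=>dddSd=>dddvd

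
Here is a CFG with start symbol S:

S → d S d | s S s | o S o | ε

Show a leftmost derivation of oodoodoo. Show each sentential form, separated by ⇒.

S ⇒ oSo ⇒ ooSoo ⇒ oodSdoo ⇒ oodoSodoo ⇒ oodoodoo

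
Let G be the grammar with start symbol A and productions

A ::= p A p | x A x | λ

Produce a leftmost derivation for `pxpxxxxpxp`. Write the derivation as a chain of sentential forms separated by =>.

A => pAp => pxAxp => pxpApxp => pxpxAxpxp => pxpxxAxxpxp => pxpxxxxpxp

A => pAp   [A ::= p A p]
pAp => pxAxp   [A ::= x A x]
pxAxp => pxpApxp   [A ::= p A p]
pxpApxp => pxpxAxpxp   [A ::= x A x]
pxpxAxpxp => pxpxxAxxpxp   [A ::= x A x]
pxpxxAxxpxp => pxpxxxxpxp   [A ::= λ]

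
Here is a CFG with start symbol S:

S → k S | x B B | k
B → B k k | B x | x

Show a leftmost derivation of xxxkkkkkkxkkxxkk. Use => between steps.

S => xBB   [S → x B B]
xBB => xBkkB   [B → B k k]
xBkkB => xBxkkB   [B → B x]
xBxkkB => xBkkxkkB   [B → B k k]
xBkkxkkB => xBkkkkxkkB   [B → B k k]
xBkkkkxkkB => xBkkkkkkxkkB   [B → B k k]
xBkkkkkkxkkB => xBxkkkkkkxkkB   [B → B x]
xBxkkkkkkxkkB => xxxkkkkkkxkkB   [B → x]
xxxkkkkkkxkkB => xxxkkkkkkxkkBkk   [B → B k k]
xxxkkkkkkxkkBkk => xxxkkkkkkxkkBxkk   [B → B x]
xxxkkkkkkxkkBxkk => xxxkkkkkkxkkxxkk   [B → x]

S => xBB => xBkkB => xBxkkB => xBkkxkkB => xBkkkkxkkB => xBkkkkkkxkkB => xBxkkkkkkxkkB => xxxkkkkkkxkkB => xxxkkkkkkxkkBkk => xxxkkkkkkxkkBxkk => xxxkkkkkkxkkxxkk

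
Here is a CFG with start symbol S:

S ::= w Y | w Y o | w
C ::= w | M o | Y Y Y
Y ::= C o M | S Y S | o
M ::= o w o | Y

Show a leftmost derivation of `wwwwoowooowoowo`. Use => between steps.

S => wYo => wSYSo => wwYoYSo => wwSYSoYSo => wwwYoYSoYSo => wwwCoMoYSoYSo => wwwwoMoYSoYSo => wwwwoowooYSoYSo => wwwwoowoooSoYSo => wwwwoowooowoYSo => wwwwoowooowooSo => wwwwoowooowoowo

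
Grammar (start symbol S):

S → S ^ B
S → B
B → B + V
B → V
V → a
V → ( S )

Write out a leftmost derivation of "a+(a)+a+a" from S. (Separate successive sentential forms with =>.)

S=>B=>B+V=>B+V+V=>B+V+V+V=>V+V+V+V=>a+V+V+V=>a+(S)+V+V=>a+(B)+V+V=>a+(V)+V+V=>a+(a)+V+V=>a+(a)+a+V=>a+(a)+a+a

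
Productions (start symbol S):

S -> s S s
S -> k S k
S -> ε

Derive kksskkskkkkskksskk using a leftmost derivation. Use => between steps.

S => kSk => kkSkk => kksSskk => kkssSsskk => kksskSksskk => kksskkSkksskk => kksskksSskksskk => kksskkskSkskksskk => kksskkskkSkkskksskk => kksskkskkkkskksskk

S => kSk   [S -> k S k]
kSk => kkSkk   [S -> k S k]
kkSkk => kksSskk   [S -> s S s]
kksSskk => kkssSsskk   [S -> s S s]
kkssSsskk => kksskSksskk   [S -> k S k]
kksskSksskk => kksskkSkksskk   [S -> k S k]
kksskkSkksskk => kksskksSskksskk   [S -> s S s]
kksskksSskksskk => kksskkskSkskksskk   [S -> k S k]
kksskkskSkskksskk => kksskkskkSkkskksskk   [S -> k S k]
kksskkskkSkkskksskk => kksskkskkkkskksskk   [S -> ε]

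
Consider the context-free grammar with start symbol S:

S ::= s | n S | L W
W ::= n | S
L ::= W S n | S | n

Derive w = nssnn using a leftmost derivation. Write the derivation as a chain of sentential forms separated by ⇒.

S ⇒ LW ⇒ nW ⇒ nS ⇒ nLW ⇒ nWSnW ⇒ nSSnW ⇒ nsSnW ⇒ nssnW ⇒ nssnn

S ⇒ LW   [S ::= L W]
LW ⇒ nW   [L ::= n]
nW ⇒ nS   [W ::= S]
nS ⇒ nLW   [S ::= L W]
nLW ⇒ nWSnW   [L ::= W S n]
nWSnW ⇒ nSSnW   [W ::= S]
nSSnW ⇒ nsSnW   [S ::= s]
nsSnW ⇒ nssnW   [S ::= s]
nssnW ⇒ nssnn   [W ::= n]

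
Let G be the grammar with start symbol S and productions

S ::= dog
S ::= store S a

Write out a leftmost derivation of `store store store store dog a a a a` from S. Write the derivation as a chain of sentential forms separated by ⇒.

S ⇒ store S a ⇒ store store S a a ⇒ store store store S a a a ⇒ store store store store S a a a a ⇒ store store store store dog a a a a

S ⇒ store S a   [S ::= store S a]
store S a ⇒ store store S a a   [S ::= store S a]
store store S a a ⇒ store store store S a a a   [S ::= store S a]
store store store S a a a ⇒ store store store store S a a a a   [S ::= store S a]
store store store store S a a a a ⇒ store store store store dog a a a a   [S ::= dog]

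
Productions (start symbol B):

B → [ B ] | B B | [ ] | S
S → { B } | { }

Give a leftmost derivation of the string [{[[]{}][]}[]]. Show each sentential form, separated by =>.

B => [B]   [B → [ B ]]
[B] => [BB]   [B → B B]
[BB] => [SB]   [B → S]
[SB] => [{B}B]   [S → { B }]
[{B}B] => [{BB}B]   [B → B B]
[{BB}B] => [{[B]B}B]   [B → [ B ]]
[{[B]B}B] => [{[BB]B}B]   [B → B B]
[{[BB]B}B] => [{[[]B]B}B]   [B → [ ]]
[{[[]B]B}B] => [{[[]S]B}B]   [B → S]
[{[[]S]B}B] => [{[[]{}]B}B]   [S → { }]
[{[[]{}]B}B] => [{[[]{}][]}B]   [B → [ ]]
[{[[]{}][]}B] => [{[[]{}][]}[]]   [B → [ ]]

B => [B] => [BB] => [SB] => [{B}B] => [{BB}B] => [{[B]B}B] => [{[BB]B}B] => [{[[]B]B}B] => [{[[]S]B}B] => [{[[]{}]B}B] => [{[[]{}][]}B] => [{[[]{}][]}[]]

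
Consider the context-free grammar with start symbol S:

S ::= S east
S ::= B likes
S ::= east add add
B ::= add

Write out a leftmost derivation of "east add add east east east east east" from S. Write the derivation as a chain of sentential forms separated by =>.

S => S east => S east east => S east east east => S east east east east => S east east east east east => east add add east east east east east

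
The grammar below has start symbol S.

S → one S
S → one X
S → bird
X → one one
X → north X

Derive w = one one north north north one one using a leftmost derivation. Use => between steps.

S => one S => one one X => one one north X => one one north north X => one one north north north X => one one north north north one one

S => one S   [S → one S]
one S => one one X   [S → one X]
one one X => one one north X   [X → north X]
one one north X => one one north north X   [X → north X]
one one north north X => one one north north north X   [X → north X]
one one north north north X => one one north north north one one   [X → one one]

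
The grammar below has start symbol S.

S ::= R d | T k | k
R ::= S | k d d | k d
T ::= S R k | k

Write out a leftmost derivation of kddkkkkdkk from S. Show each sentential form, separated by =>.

S => Tk   [S ::= T k]
Tk => SRkk   [T ::= S R k]
SRkk => TkRkk   [S ::= T k]
TkRkk => SRkkRkk   [T ::= S R k]
SRkkRkk => RdRkkRkk   [S ::= R d]
RdRkkRkk => kddRkkRkk   [R ::= k d]
kddRkkRkk => kddSkkRkk   [R ::= S]
kddSkkRkk => kddkkkRkk   [S ::= k]
kddkkkRkk => kddkkkSkk   [R ::= S]
kddkkkSkk => kddkkkRdkk   [S ::= R d]
kddkkkRdkk => kddkkkSdkk   [R ::= S]
kddkkkSdkk => kddkkkkdkk   [S ::= k]

S=>Tk=>SRkk=>TkRkk=>SRkkRkk=>RdRkkRkk=>kddRkkRkk=>kddSkkRkk=>kddkkkRkk=>kddkkkSkk=>kddkkkRdkk=>kddkkkSdkk=>kddkkkkdkk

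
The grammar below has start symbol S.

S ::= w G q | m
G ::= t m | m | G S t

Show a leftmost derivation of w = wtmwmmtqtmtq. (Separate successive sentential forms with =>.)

S => wGq => wGStq => wGStStq => wtmStStq => wtmwGqtStq => wtmwGStqtStq => wtmwmStqtStq => wtmwmmtqtStq => wtmwmmtqtmtq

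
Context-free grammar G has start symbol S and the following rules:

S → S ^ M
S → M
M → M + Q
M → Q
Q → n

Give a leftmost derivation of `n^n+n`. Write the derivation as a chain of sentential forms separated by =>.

S => S^M => M^M => Q^M => n^M => n^M+Q => n^Q+Q => n^n+Q => n^n+n

S => S^M   [S → S ^ M]
S^M => M^M   [S → M]
M^M => Q^M   [M → Q]
Q^M => n^M   [Q → n]
n^M => n^M+Q   [M → M + Q]
n^M+Q => n^Q+Q   [M → Q]
n^Q+Q => n^n+Q   [Q → n]
n^n+Q => n^n+n   [Q → n]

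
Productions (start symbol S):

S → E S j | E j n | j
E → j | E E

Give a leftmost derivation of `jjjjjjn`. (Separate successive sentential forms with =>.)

S=>Ejn=>EEjn=>EEEjn=>EEEEjn=>EEEEEjn=>jEEEEjn=>jjEEEjn=>jjjEEjn=>jjjjEjn=>jjjjjjn

S => Ejn   [S → E j n]
Ejn => EEjn   [E → E E]
EEjn => EEEjn   [E → E E]
EEEjn => EEEEjn   [E → E E]
EEEEjn => EEEEEjn   [E → E E]
EEEEEjn => jEEEEjn   [E → j]
jEEEEjn => jjEEEjn   [E → j]
jjEEEjn => jjjEEjn   [E → j]
jjjEEjn => jjjjEjn   [E → j]
jjjjEjn => jjjjjjn   [E → j]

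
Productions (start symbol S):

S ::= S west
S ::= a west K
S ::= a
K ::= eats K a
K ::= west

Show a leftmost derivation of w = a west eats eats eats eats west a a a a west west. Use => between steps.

S => S west => S west west => a west K west west => a west eats K a west west => a west eats eats K a a west west => a west eats eats eats K a a a west west => a west eats eats eats eats K a a a a west west => a west eats eats eats eats west a a a a west west

S => S west   [S ::= S west]
S west => S west west   [S ::= S west]
S west west => a west K west west   [S ::= a west K]
a west K west west => a west eats K a west west   [K ::= eats K a]
a west eats K a west west => a west eats eats K a a west west   [K ::= eats K a]
a west eats eats K a a west west => a west eats eats eats K a a a west west   [K ::= eats K a]
a west eats eats eats K a a a west west => a west eats eats eats eats K a a a a west west   [K ::= eats K a]
a west eats eats eats eats K a a a a west west => a west eats eats eats eats west a a a a west west   [K ::= west]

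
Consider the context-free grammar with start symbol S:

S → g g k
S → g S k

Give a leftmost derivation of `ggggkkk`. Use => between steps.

S => gSk   [S → g S k]
gSk => ggSkk   [S → g S k]
ggSkk => ggggkkk   [S → g g k]

S => gSk => ggSkk => ggggkkk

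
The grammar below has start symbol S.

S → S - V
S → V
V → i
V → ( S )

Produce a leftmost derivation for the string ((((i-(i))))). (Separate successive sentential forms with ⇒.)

S ⇒ V ⇒ (S) ⇒ (V) ⇒ ((S)) ⇒ ((V)) ⇒ (((S))) ⇒ (((V))) ⇒ ((((S)))) ⇒ ((((S-V)))) ⇒ ((((V-V)))) ⇒ ((((i-V)))) ⇒ ((((i-(S))))) ⇒ ((((i-(V))))) ⇒ ((((i-(i)))))

S ⇒ V   [S → V]
V ⇒ (S)   [V → ( S )]
(S) ⇒ (V)   [S → V]
(V) ⇒ ((S))   [V → ( S )]
((S)) ⇒ ((V))   [S → V]
((V)) ⇒ (((S)))   [V → ( S )]
(((S))) ⇒ (((V)))   [S → V]
(((V))) ⇒ ((((S))))   [V → ( S )]
((((S)))) ⇒ ((((S-V))))   [S → S - V]
((((S-V)))) ⇒ ((((V-V))))   [S → V]
((((V-V)))) ⇒ ((((i-V))))   [V → i]
((((i-V)))) ⇒ ((((i-(S)))))   [V → ( S )]
((((i-(S))))) ⇒ ((((i-(V)))))   [S → V]
((((i-(V))))) ⇒ ((((i-(i)))))   [V → i]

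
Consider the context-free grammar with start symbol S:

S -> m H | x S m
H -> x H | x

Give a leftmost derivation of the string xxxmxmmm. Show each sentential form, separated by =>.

S => xSm   [S -> x S m]
xSm => xxSmm   [S -> x S m]
xxSmm => xxxSmmm   [S -> x S m]
xxxSmmm => xxxmHmmm   [S -> m H]
xxxmHmmm => xxxmxmmm   [H -> x]

S=>xSm=>xxSmm=>xxxSmmm=>xxxmHmmm=>xxxmxmmm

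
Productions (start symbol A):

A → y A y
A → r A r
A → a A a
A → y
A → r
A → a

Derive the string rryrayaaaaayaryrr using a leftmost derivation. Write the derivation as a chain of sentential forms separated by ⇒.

A ⇒ rAr ⇒ rrArr ⇒ rryAyrr ⇒ rryrAryrr ⇒ rryraAaryrr ⇒ rryrayAyaryrr ⇒ rryrayaAayaryrr ⇒ rryrayaaAaayaryrr ⇒ rryrayaaaaayaryrr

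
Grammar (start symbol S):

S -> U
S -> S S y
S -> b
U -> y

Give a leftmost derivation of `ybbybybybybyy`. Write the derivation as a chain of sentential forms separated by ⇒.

S ⇒ SSy ⇒ USy ⇒ ySy ⇒ ySSyy ⇒ ySSySyy ⇒ ySSySySyy ⇒ ySSySySySyy ⇒ ySSySySySySyy ⇒ ybSySySySySyy ⇒ ybbySySySySyy ⇒ ybbybySySySyy ⇒ ybbybybySySyy ⇒ ybbybybybySyy ⇒ ybbybybybybyy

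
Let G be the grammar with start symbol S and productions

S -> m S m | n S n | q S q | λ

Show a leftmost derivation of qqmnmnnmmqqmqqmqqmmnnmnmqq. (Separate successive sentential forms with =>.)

S => qSq => qqSqq => qqmSmqq => qqmnSnmqq => qqmnmSmnmqq => qqmnmnSnmnmqq => qqmnmnnSnnmnmqq => qqmnmnnmSmnnmnmqq => qqmnmnnmmSmmnnmnmqq => qqmnmnnmmqSqmmnnmnmqq => qqmnmnnmmqqSqqmmnnmnmqq => qqmnmnnmmqqmSmqqmmnnmnmqq => qqmnmnnmmqqmqSqmqqmmnnmnmqq => qqmnmnnmmqqmqqmqqmmnnmnmqq

S => qSq   [S -> q S q]
qSq => qqSqq   [S -> q S q]
qqSqq => qqmSmqq   [S -> m S m]
qqmSmqq => qqmnSnmqq   [S -> n S n]
qqmnSnmqq => qqmnmSmnmqq   [S -> m S m]
qqmnmSmnmqq => qqmnmnSnmnmqq   [S -> n S n]
qqmnmnSnmnmqq => qqmnmnnSnnmnmqq   [S -> n S n]
qqmnmnnSnnmnmqq => qqmnmnnmSmnnmnmqq   [S -> m S m]
qqmnmnnmSmnnmnmqq => qqmnmnnmmSmmnnmnmqq   [S -> m S m]
qqmnmnnmmSmmnnmnmqq => qqmnmnnmmqSqmmnnmnmqq   [S -> q S q]
qqmnmnnmmqSqmmnnmnmqq => qqmnmnnmmqqSqqmmnnmnmqq   [S -> q S q]
qqmnmnnmmqqSqqmmnnmnmqq => qqmnmnnmmqqmSmqqmmnnmnmqq   [S -> m S m]
qqmnmnnmmqqmSmqqmmnnmnmqq => qqmnmnnmmqqmqSqmqqmmnnmnmqq   [S -> q S q]
qqmnmnnmmqqmqSqmqqmmnnmnmqq => qqmnmnnmmqqmqqmqqmmnnmnmqq   [S -> λ]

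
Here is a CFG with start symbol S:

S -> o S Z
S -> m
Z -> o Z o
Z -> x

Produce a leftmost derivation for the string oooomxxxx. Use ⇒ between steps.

S ⇒ oSZ   [S -> o S Z]
oSZ ⇒ ooSZZ   [S -> o S Z]
ooSZZ ⇒ oooSZZZ   [S -> o S Z]
oooSZZZ ⇒ ooooSZZZZ   [S -> o S Z]
ooooSZZZZ ⇒ oooomZZZZ   [S -> m]
oooomZZZZ ⇒ oooomxZZZ   [Z -> x]
oooomxZZZ ⇒ oooomxxZZ   [Z -> x]
oooomxxZZ ⇒ oooomxxxZ   [Z -> x]
oooomxxxZ ⇒ oooomxxxx   [Z -> x]

S⇒oSZ⇒ooSZZ⇒oooSZZZ⇒ooooSZZZZ⇒oooomZZZZ⇒oooomxZZZ⇒oooomxxZZ⇒oooomxxxZ⇒oooomxxxx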